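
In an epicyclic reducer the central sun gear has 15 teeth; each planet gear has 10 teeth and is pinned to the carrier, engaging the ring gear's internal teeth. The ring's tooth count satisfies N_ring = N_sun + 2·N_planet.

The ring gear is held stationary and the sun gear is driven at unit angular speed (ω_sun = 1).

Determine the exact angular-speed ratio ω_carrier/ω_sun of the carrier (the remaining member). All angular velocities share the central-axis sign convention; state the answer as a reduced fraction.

N_ring = 15 + 2·10 = 35
15(ω_s−ω_c) = −35(ω_r−ω_c),  ω_r=0, ω_s=1
15(1−ω_c) = −35(0−ω_c)  ⇒  50ω_c = 15  ⇒  ω_c = 3/10
ω_c/ω_s = 3/10

3/10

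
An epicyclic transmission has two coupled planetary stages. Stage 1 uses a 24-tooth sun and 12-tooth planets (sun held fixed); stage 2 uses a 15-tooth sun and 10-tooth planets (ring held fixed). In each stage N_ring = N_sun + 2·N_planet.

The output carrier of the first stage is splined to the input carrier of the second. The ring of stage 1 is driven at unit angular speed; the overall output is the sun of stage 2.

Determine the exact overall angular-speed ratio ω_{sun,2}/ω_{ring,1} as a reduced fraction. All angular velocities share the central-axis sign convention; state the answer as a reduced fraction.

Stage 1: N_ring = 24 + 2·12 = 48
Stage 1: 24(ω_s−ω_c) = −48(ω_r−ω_c),  ω_s=0, ω_r=1
Stage 1: 24(0−ω_c) = −48(1−ω_c)  ⇒  72ω_c = 48  ⇒  ω_c = 2/3
  ⇒ ω_c¹/ω_r¹ = 2/3
Stage 2: N_ring = 15 + 2·10 = 35
Stage 2: 15(ω_s−ω_c) = −35(ω_r−ω_c),  ω_r=0, ω_c=1
Stage 2: ω_s = 1 − (35/15)(0−1) = 10/3
  ⇒ ω_s²/ω_c² = 10/3
Coupling ω_c² = ω_c¹ ⇒ overall = 2/3 × 10/3 = 20/9

20/9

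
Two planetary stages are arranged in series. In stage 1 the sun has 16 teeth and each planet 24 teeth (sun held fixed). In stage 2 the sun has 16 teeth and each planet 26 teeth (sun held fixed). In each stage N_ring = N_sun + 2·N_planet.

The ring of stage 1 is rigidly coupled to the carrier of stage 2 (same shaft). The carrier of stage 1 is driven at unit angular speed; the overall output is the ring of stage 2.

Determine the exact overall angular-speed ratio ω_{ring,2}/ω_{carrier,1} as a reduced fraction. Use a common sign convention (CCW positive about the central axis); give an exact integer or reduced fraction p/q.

Stage 1: N_ring = 16 + 2·24 = 64
Stage 1: 16(ω_s−ω_c) = −64(ω_r−ω_c),  ω_s=0, ω_c=1
Stage 1: ω_r = 1 − (16/64)(0−1) = 5/4
  ⇒ ω_r¹/ω_c¹ = 5/4
Stage 2: N_ring = 16 + 2·26 = 68
Stage 2: 16(ω_s−ω_c) = −68(ω_r−ω_c),  ω_s=0, ω_c=1
Stage 2: ω_r = 1 − (16/68)(0−1) = 21/17
  ⇒ ω_r²/ω_c² = 21/17
Coupling ω_c² = ω_r¹ ⇒ overall = 5/4 × 21/17 = 105/68

105/68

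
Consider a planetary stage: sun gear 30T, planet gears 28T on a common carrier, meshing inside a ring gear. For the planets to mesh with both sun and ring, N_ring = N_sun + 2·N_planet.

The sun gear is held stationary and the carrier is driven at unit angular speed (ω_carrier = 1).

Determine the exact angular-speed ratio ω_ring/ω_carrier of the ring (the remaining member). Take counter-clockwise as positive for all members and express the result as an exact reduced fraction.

58/43

N_ring = 30 + 2·28 = 86
30(ω_s−ω_c) = −86(ω_r−ω_c),  ω_s=0, ω_c=1
ω_r = 1 − (30/86)(0−1) = 58/43
ω_r/ω_c = 58/43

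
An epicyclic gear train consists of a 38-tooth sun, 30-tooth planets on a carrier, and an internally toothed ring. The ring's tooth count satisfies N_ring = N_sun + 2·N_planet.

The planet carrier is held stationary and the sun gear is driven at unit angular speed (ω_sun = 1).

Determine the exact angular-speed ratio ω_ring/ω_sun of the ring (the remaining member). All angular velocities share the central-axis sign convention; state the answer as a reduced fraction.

-19/49

N_ring = 38 + 2·30 = 98
38(ω_s−ω_c) = −98(ω_r−ω_c),  ω_c=0, ω_s=1
ω_r = 0 − (38/98)(1−0) = -19/49
ω_r/ω_s = -19/49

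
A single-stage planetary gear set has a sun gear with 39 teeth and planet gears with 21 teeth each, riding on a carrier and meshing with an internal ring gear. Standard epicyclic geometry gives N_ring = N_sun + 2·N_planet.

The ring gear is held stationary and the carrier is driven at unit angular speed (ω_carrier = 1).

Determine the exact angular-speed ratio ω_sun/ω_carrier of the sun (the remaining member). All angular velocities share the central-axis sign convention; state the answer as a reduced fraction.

N_ring = 39 + 2·21 = 81
39(ω_s−ω_c) = −81(ω_r−ω_c),  ω_r=0, ω_c=1
ω_s = 1 − (81/39)(0−1) = 40/13
ω_s/ω_c = 40/13

40/13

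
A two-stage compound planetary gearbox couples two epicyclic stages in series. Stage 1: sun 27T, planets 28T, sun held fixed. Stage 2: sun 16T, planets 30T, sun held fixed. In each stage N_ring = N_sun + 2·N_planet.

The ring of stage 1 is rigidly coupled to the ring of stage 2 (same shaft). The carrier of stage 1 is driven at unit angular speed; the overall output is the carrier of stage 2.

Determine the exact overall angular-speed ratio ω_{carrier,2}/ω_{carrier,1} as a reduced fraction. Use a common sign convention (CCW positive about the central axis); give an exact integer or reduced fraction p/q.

Stage 1: N_ring = 27 + 2·28 = 83
Stage 1: 27(ω_s−ω_c) = −83(ω_r−ω_c),  ω_s=0, ω_c=1
Stage 1: ω_r = 1 − (27/83)(0−1) = 110/83
  ⇒ ω_r¹/ω_c¹ = 110/83
Stage 2: N_ring = 16 + 2·30 = 76
Stage 2: 16(ω_s−ω_c) = −76(ω_r−ω_c),  ω_s=0, ω_r=1
Stage 2: 16(0−ω_c) = −76(1−ω_c)  ⇒  92ω_c = 76  ⇒  ω_c = 19/23
  ⇒ ω_c²/ω_r² = 19/23
Coupling ω_r² = ω_r¹ ⇒ overall = 110/83 × 19/23 = 2090/1909

2090/1909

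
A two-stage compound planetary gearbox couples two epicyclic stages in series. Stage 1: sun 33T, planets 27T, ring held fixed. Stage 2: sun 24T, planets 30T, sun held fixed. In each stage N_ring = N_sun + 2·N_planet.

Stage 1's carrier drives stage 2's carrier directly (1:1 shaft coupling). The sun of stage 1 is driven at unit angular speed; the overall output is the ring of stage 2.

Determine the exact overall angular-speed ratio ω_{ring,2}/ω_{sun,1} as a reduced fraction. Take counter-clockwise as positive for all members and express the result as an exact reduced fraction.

99/280

Stage 1: N_ring = 33 + 2·27 = 87
Stage 1: 33(ω_s−ω_c) = −87(ω_r−ω_c),  ω_r=0, ω_s=1
Stage 1: 33(1−ω_c) = −87(0−ω_c)  ⇒  120ω_c = 33  ⇒  ω_c = 11/40
  ⇒ ω_c¹/ω_s¹ = 11/40
Stage 2: N_ring = 24 + 2·30 = 84
Stage 2: 24(ω_s−ω_c) = −84(ω_r−ω_c),  ω_s=0, ω_c=1
Stage 2: ω_r = 1 − (24/84)(0−1) = 9/7
  ⇒ ω_r²/ω_c² = 9/7
Coupling ω_c² = ω_c¹ ⇒ overall = 11/40 × 9/7 = 99/280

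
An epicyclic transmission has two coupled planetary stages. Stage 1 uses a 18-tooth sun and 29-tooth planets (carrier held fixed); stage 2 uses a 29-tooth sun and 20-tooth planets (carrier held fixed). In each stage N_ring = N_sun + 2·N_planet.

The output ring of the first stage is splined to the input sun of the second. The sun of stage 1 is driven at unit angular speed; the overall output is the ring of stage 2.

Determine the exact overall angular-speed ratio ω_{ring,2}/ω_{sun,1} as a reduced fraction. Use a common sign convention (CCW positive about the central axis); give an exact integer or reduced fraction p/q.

87/874

Stage 1: N_ring = 18 + 2·29 = 76
Stage 1: 18(ω_s−ω_c) = −76(ω_r−ω_c),  ω_c=0, ω_s=1
Stage 1: ω_r = 0 − (18/76)(1−0) = -9/38
  ⇒ ω_r¹/ω_s¹ = -9/38
Stage 2: N_ring = 29 + 2·20 = 69
Stage 2: 29(ω_s−ω_c) = −69(ω_r−ω_c),  ω_c=0, ω_s=1
Stage 2: ω_r = 0 − (29/69)(1−0) = -29/69
  ⇒ ω_r²/ω_s² = -29/69
Coupling ω_s² = ω_r¹ ⇒ overall = -9/38 × -29/69 = 87/874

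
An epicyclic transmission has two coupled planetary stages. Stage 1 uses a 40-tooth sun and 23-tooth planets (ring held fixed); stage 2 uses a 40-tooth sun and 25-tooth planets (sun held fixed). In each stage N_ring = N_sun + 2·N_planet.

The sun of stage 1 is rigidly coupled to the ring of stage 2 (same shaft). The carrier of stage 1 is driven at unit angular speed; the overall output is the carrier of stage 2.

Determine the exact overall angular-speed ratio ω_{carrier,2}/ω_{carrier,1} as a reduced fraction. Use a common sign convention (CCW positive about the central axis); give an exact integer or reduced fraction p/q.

567/260

Stage 1: N_ring = 40 + 2·23 = 86
Stage 1: 40(ω_s−ω_c) = −86(ω_r−ω_c),  ω_r=0, ω_c=1
Stage 1: ω_s = 1 − (86/40)(0−1) = 63/20
  ⇒ ω_s¹/ω_c¹ = 63/20
Stage 2: N_ring = 40 + 2·25 = 90
Stage 2: 40(ω_s−ω_c) = −90(ω_r−ω_c),  ω_s=0, ω_r=1
Stage 2: 40(0−ω_c) = −90(1−ω_c)  ⇒  130ω_c = 90  ⇒  ω_c = 9/13
  ⇒ ω_c²/ω_r² = 9/13
Coupling ω_r² = ω_s¹ ⇒ overall = 63/20 × 9/13 = 567/260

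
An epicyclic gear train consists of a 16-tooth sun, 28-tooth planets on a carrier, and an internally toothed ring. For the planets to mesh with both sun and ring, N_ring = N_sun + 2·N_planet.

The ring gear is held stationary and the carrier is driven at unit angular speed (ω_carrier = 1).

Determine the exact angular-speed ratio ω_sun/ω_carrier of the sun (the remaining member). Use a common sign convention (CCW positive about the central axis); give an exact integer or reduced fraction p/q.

N_ring = 16 + 2·28 = 72
16(ω_s−ω_c) = −72(ω_r−ω_c),  ω_r=0, ω_c=1
ω_s = 1 − (72/16)(0−1) = 11/2
ω_s/ω_c = 11/2

11/2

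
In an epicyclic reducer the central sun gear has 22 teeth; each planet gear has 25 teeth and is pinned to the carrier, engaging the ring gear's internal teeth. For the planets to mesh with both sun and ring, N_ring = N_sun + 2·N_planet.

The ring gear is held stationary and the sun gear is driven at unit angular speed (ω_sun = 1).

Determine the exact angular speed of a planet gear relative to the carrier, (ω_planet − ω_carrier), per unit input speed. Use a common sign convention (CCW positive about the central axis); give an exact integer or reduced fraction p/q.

N_ring = 22 + 2·25 = 72
22(ω_s−ω_c) = −72(ω_r−ω_c),  ω_r=0, ω_s=1
22(1−ω_c) = −72(0−ω_c)  ⇒  94ω_c = 22  ⇒  ω_c = 11/47
sun–planet: 22·(1−11/47) = −25·(ω_p−ω_c)  ⇒  ω_p−ω_c = −(22/25)·(36/47) = -792/1175

-792/1175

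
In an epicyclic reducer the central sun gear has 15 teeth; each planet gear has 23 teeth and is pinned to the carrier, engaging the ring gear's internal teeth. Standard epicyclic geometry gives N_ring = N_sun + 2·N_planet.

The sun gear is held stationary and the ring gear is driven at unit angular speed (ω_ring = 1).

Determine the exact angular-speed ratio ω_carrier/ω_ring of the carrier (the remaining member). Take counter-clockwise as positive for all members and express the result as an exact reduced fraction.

61/76

N_ring = 15 + 2·23 = 61
15(ω_s−ω_c) = −61(ω_r−ω_c),  ω_s=0, ω_r=1
15(0−ω_c) = −61(1−ω_c)  ⇒  76ω_c = 61  ⇒  ω_c = 61/76
ω_c/ω_r = 61/76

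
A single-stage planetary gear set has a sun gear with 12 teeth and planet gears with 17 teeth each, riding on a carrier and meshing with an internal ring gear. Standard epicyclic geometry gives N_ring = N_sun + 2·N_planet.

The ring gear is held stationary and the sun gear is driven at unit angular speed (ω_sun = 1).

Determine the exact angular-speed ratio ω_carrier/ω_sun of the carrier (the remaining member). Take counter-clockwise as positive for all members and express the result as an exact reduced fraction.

6/29

N_ring = 12 + 2·17 = 46
12(ω_s−ω_c) = −46(ω_r−ω_c),  ω_r=0, ω_s=1
12(1−ω_c) = −46(0−ω_c)  ⇒  58ω_c = 12  ⇒  ω_c = 6/29
ω_c/ω_s = 6/29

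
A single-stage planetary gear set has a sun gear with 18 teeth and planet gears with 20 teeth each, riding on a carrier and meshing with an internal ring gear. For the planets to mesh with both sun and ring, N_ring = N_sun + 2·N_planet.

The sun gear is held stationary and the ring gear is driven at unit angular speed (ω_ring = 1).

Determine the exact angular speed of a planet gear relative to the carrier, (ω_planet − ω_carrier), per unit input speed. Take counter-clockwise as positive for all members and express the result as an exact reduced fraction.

N_ring = 18 + 2·20 = 58
18(ω_s−ω_c) = −58(ω_r−ω_c),  ω_s=0, ω_r=1
18(0−ω_c) = −58(1−ω_c)  ⇒  76ω_c = 58  ⇒  ω_c = 29/38
sun–planet: 18·(0−29/38) = −20·(ω_p−ω_c)  ⇒  ω_p−ω_c = −(18/20)·(-29/38) = 261/380

261/380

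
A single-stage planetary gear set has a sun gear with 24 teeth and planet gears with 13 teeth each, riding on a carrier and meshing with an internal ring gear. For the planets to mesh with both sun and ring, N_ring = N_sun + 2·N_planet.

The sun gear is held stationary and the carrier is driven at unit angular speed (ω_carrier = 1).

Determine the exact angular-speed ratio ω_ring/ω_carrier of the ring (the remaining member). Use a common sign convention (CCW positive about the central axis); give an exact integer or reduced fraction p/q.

37/25

N_ring = 24 + 2·13 = 50
24(ω_s−ω_c) = −50(ω_r−ω_c),  ω_s=0, ω_c=1
ω_r = 1 − (24/50)(0−1) = 37/25
ω_r/ω_c = 37/25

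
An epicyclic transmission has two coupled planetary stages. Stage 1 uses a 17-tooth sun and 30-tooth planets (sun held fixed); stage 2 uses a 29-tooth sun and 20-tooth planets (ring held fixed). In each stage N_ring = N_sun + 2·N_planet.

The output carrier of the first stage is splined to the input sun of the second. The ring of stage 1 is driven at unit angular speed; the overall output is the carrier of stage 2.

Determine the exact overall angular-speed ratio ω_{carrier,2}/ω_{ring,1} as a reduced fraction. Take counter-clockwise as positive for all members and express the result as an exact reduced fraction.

319/1316

Stage 1: N_ring = 17 + 2·30 = 77
Stage 1: 17(ω_s−ω_c) = −77(ω_r−ω_c),  ω_s=0, ω_r=1
Stage 1: 17(0−ω_c) = −77(1−ω_c)  ⇒  94ω_c = 77  ⇒  ω_c = 77/94
  ⇒ ω_c¹/ω_r¹ = 77/94
Stage 2: N_ring = 29 + 2·20 = 69
Stage 2: 29(ω_s−ω_c) = −69(ω_r−ω_c),  ω_r=0, ω_s=1
Stage 2: 29(1−ω_c) = −69(0−ω_c)  ⇒  98ω_c = 29  ⇒  ω_c = 29/98
  ⇒ ω_c²/ω_s² = 29/98
Coupling ω_s² = ω_c¹ ⇒ overall = 77/94 × 29/98 = 319/1316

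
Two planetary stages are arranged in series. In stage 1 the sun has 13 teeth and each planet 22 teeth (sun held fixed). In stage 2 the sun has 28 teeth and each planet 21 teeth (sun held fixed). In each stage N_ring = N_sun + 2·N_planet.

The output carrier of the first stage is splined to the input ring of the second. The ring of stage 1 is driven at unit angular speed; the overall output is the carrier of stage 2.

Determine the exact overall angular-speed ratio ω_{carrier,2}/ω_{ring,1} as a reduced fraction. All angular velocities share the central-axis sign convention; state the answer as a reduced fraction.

Stage 1: N_ring = 13 + 2·22 = 57
Stage 1: 13(ω_s−ω_c) = −57(ω_r−ω_c),  ω_s=0, ω_r=1
Stage 1: 13(0−ω_c) = −57(1−ω_c)  ⇒  70ω_c = 57  ⇒  ω_c = 57/70
  ⇒ ω_c¹/ω_r¹ = 57/70
Stage 2: N_ring = 28 + 2·21 = 70
Stage 2: 28(ω_s−ω_c) = −70(ω_r−ω_c),  ω_s=0, ω_r=1
Stage 2: 28(0−ω_c) = −70(1−ω_c)  ⇒  98ω_c = 70  ⇒  ω_c = 5/7
  ⇒ ω_c²/ω_r² = 5/7
Coupling ω_r² = ω_c¹ ⇒ overall = 57/70 × 5/7 = 57/98

57/98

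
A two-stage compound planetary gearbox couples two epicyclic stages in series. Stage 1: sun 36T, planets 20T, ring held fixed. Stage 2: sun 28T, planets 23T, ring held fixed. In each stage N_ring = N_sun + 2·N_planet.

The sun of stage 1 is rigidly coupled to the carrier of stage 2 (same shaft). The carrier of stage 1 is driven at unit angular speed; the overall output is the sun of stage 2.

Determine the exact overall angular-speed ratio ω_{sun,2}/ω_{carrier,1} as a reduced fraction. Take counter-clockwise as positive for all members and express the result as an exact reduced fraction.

Stage 1: N_ring = 36 + 2·20 = 76
Stage 1: 36(ω_s−ω_c) = −76(ω_r−ω_c),  ω_r=0, ω_c=1
Stage 1: ω_s = 1 − (76/36)(0−1) = 28/9
  ⇒ ω_s¹/ω_c¹ = 28/9
Stage 2: N_ring = 28 + 2·23 = 74
Stage 2: 28(ω_s−ω_c) = −74(ω_r−ω_c),  ω_r=0, ω_c=1
Stage 2: ω_s = 1 − (74/28)(0−1) = 51/14
  ⇒ ω_s²/ω_c² = 51/14
Coupling ω_c² = ω_s¹ ⇒ overall = 28/9 × 51/14 = 34/3

34/3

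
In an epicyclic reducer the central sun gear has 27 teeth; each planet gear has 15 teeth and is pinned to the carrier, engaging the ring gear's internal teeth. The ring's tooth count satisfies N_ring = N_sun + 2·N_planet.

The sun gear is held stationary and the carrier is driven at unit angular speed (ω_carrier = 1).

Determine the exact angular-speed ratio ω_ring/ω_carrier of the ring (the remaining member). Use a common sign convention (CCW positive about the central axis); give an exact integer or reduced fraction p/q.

28/19

N_ring = 27 + 2·15 = 57
27(ω_s−ω_c) = −57(ω_r−ω_c),  ω_s=0, ω_c=1
ω_r = 1 − (27/57)(0−1) = 28/19
ω_r/ω_c = 28/19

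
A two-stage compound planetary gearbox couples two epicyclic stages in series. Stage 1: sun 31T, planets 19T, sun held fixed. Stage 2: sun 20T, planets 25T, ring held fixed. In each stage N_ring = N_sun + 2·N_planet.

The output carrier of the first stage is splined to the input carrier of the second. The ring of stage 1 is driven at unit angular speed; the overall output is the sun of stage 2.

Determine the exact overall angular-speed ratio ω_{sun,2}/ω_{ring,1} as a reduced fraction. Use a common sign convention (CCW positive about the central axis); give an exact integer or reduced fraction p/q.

621/200

Stage 1: N_ring = 31 + 2·19 = 69
Stage 1: 31(ω_s−ω_c) = −69(ω_r−ω_c),  ω_s=0, ω_r=1
Stage 1: 31(0−ω_c) = −69(1−ω_c)  ⇒  100ω_c = 69  ⇒  ω_c = 69/100
  ⇒ ω_c¹/ω_r¹ = 69/100
Stage 2: N_ring = 20 + 2·25 = 70
Stage 2: 20(ω_s−ω_c) = −70(ω_r−ω_c),  ω_r=0, ω_c=1
Stage 2: ω_s = 1 − (70/20)(0−1) = 9/2
  ⇒ ω_s²/ω_c² = 9/2
Coupling ω_c² = ω_c¹ ⇒ overall = 69/100 × 9/2 = 621/200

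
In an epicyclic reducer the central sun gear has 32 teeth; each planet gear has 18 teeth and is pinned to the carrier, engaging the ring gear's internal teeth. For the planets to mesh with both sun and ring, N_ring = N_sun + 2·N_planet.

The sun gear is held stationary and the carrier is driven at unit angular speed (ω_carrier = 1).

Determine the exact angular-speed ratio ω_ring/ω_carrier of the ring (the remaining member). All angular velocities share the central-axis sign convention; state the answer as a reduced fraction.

25/17

N_ring = 32 + 2·18 = 68
32(ω_s−ω_c) = −68(ω_r−ω_c),  ω_s=0, ω_c=1
ω_r = 1 − (32/68)(0−1) = 25/17
ω_r/ω_c = 25/17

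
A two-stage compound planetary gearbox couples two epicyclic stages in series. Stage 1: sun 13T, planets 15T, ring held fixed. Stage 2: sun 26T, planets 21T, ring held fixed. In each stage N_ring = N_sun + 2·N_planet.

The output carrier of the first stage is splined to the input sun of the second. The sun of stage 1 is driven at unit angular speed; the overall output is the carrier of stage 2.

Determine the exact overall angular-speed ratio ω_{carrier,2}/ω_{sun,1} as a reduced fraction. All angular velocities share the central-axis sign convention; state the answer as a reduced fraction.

169/2632

Stage 1: N_ring = 13 + 2·15 = 43
Stage 1: 13(ω_s−ω_c) = −43(ω_r−ω_c),  ω_r=0, ω_s=1
Stage 1: 13(1−ω_c) = −43(0−ω_c)  ⇒  56ω_c = 13  ⇒  ω_c = 13/56
  ⇒ ω_c¹/ω_s¹ = 13/56
Stage 2: N_ring = 26 + 2·21 = 68
Stage 2: 26(ω_s−ω_c) = −68(ω_r−ω_c),  ω_r=0, ω_s=1
Stage 2: 26(1−ω_c) = −68(0−ω_c)  ⇒  94ω_c = 26  ⇒  ω_c = 13/47
  ⇒ ω_c²/ω_s² = 13/47
Coupling ω_s² = ω_c¹ ⇒ overall = 13/56 × 13/47 = 169/2632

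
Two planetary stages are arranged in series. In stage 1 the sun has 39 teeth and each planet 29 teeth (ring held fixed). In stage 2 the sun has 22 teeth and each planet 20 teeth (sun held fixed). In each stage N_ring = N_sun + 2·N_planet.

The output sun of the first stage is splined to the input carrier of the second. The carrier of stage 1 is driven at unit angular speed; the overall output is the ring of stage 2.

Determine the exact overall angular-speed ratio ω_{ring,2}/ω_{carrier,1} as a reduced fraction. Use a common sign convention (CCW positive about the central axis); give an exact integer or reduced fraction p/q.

Stage 1: N_ring = 39 + 2·29 = 97
Stage 1: 39(ω_s−ω_c) = −97(ω_r−ω_c),  ω_r=0, ω_c=1
Stage 1: ω_s = 1 − (97/39)(0−1) = 136/39
  ⇒ ω_s¹/ω_c¹ = 136/39
Stage 2: N_ring = 22 + 2·20 = 62
Stage 2: 22(ω_s−ω_c) = −62(ω_r−ω_c),  ω_s=0, ω_c=1
Stage 2: ω_r = 1 − (22/62)(0−1) = 42/31
  ⇒ ω_r²/ω_c² = 42/31
Coupling ω_c² = ω_s¹ ⇒ overall = 136/39 × 42/31 = 1904/403

1904/403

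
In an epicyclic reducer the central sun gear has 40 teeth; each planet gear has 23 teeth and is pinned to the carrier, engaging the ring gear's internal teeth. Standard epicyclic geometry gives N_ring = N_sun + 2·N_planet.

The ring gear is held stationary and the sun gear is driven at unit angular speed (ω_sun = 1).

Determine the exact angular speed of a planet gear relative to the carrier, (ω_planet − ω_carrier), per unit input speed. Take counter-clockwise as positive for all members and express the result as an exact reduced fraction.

-1720/1449

N_ring = 40 + 2·23 = 86
40(ω_s−ω_c) = −86(ω_r−ω_c),  ω_r=0, ω_s=1
40(1−ω_c) = −86(0−ω_c)  ⇒  126ω_c = 40  ⇒  ω_c = 20/63
sun–planet: 40·(1−20/63) = −23·(ω_p−ω_c)  ⇒  ω_p−ω_c = −(40/23)·(43/63) = -1720/1449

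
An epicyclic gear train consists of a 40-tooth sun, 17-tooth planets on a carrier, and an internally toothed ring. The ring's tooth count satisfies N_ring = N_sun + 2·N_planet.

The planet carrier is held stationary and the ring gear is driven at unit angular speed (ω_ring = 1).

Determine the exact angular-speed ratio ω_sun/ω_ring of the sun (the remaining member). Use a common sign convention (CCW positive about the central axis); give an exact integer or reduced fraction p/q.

N_ring = 40 + 2·17 = 74
40(ω_s−ω_c) = −74(ω_r−ω_c),  ω_c=0, ω_r=1
ω_s = 0 − (74/40)(1−0) = -37/20
ω_s/ω_r = -37/20

-37/20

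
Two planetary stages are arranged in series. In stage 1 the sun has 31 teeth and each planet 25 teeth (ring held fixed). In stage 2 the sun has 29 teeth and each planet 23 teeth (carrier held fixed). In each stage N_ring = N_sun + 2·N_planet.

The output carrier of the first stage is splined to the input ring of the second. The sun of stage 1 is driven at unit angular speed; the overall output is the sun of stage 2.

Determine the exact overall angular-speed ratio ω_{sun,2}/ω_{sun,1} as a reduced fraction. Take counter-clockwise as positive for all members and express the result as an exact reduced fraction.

-2325/3248

Stage 1: N_ring = 31 + 2·25 = 81
Stage 1: 31(ω_s−ω_c) = −81(ω_r−ω_c),  ω_r=0, ω_s=1
Stage 1: 31(1−ω_c) = −81(0−ω_c)  ⇒  112ω_c = 31  ⇒  ω_c = 31/112
  ⇒ ω_c¹/ω_s¹ = 31/112
Stage 2: N_ring = 29 + 2·23 = 75
Stage 2: 29(ω_s−ω_c) = −75(ω_r−ω_c),  ω_c=0, ω_r=1
Stage 2: ω_s = 0 − (75/29)(1−0) = -75/29
  ⇒ ω_s²/ω_r² = -75/29
Coupling ω_r² = ω_c¹ ⇒ overall = 31/112 × -75/29 = -2325/3248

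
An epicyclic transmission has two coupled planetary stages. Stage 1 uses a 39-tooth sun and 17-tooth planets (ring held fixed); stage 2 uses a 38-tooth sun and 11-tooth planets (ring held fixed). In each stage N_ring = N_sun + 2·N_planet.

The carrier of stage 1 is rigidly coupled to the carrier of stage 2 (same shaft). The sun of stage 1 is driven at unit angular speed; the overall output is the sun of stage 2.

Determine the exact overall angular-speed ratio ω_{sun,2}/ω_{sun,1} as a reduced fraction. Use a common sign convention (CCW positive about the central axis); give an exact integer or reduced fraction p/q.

273/304

Stage 1: N_ring = 39 + 2·17 = 73
Stage 1: 39(ω_s−ω_c) = −73(ω_r−ω_c),  ω_r=0, ω_s=1
Stage 1: 39(1−ω_c) = −73(0−ω_c)  ⇒  112ω_c = 39  ⇒  ω_c = 39/112
  ⇒ ω_c¹/ω_s¹ = 39/112
Stage 2: N_ring = 38 + 2·11 = 60
Stage 2: 38(ω_s−ω_c) = −60(ω_r−ω_c),  ω_r=0, ω_c=1
Stage 2: ω_s = 1 − (60/38)(0−1) = 49/19
  ⇒ ω_s²/ω_c² = 49/19
Coupling ω_c² = ω_c¹ ⇒ overall = 39/112 × 49/19 = 273/304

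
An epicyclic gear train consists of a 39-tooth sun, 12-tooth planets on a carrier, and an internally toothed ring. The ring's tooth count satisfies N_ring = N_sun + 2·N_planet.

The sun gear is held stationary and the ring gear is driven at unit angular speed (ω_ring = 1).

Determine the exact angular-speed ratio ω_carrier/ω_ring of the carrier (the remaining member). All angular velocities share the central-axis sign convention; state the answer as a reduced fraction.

21/34

N_ring = 39 + 2·12 = 63
39(ω_s−ω_c) = −63(ω_r−ω_c),  ω_s=0, ω_r=1
39(0−ω_c) = −63(1−ω_c)  ⇒  102ω_c = 63  ⇒  ω_c = 21/34
ω_c/ω_r = 21/34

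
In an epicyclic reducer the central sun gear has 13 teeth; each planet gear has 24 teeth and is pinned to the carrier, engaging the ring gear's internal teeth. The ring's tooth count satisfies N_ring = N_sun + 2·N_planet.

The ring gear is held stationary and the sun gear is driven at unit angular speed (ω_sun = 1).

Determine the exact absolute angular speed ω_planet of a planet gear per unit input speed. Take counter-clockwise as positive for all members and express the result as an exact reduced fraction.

N_ring = 13 + 2·24 = 61
13(ω_s−ω_c) = −61(ω_r−ω_c),  ω_r=0, ω_s=1
13(1−ω_c) = −61(0−ω_c)  ⇒  74ω_c = 13  ⇒  ω_c = 13/74
sun–planet: 13·(1−13/74) = −24·(ω_p−ω_c)  ⇒  ω_p−ω_c = −(13/24)·(61/74) = -793/1776
ω_p = 13/74 − 793/1776 = -13/48

-13/48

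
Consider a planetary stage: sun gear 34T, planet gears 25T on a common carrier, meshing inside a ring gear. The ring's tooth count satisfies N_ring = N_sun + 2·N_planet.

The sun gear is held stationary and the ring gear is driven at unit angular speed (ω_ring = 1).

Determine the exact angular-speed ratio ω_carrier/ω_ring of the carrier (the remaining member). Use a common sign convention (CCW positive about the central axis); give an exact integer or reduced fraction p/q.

42/59

N_ring = 34 + 2·25 = 84
34(ω_s−ω_c) = −84(ω_r−ω_c),  ω_s=0, ω_r=1
34(0−ω_c) = −84(1−ω_c)  ⇒  118ω_c = 84  ⇒  ω_c = 42/59
ω_c/ω_r = 42/59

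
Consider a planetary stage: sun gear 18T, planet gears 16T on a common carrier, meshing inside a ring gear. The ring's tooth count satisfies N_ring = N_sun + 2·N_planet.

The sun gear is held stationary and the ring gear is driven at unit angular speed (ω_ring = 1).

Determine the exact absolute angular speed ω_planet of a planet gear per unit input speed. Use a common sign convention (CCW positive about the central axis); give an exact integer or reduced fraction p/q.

25/16

N_ring = 18 + 2·16 = 50
18(ω_s−ω_c) = −50(ω_r−ω_c),  ω_s=0, ω_r=1
18(0−ω_c) = −50(1−ω_c)  ⇒  68ω_c = 50  ⇒  ω_c = 25/34
sun–planet: 18·(0−25/34) = −16·(ω_p−ω_c)  ⇒  ω_p−ω_c = −(18/16)·(-25/34) = 225/272
ω_p = 25/34 + 225/272 = 25/16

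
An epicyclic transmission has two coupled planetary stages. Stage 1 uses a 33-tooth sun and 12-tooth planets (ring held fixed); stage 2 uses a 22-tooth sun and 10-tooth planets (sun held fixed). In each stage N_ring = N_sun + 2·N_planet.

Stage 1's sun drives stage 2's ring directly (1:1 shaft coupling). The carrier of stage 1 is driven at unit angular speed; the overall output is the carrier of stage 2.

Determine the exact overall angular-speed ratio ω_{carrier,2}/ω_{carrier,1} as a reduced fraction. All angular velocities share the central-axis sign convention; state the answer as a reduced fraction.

Stage 1: N_ring = 33 + 2·12 = 57
Stage 1: 33(ω_s−ω_c) = −57(ω_r−ω_c),  ω_r=0, ω_c=1
Stage 1: ω_s = 1 − (57/33)(0−1) = 30/11
  ⇒ ω_s¹/ω_c¹ = 30/11
Stage 2: N_ring = 22 + 2·10 = 42
Stage 2: 22(ω_s−ω_c) = −42(ω_r−ω_c),  ω_s=0, ω_r=1
Stage 2: 22(0−ω_c) = −42(1−ω_c)  ⇒  64ω_c = 42  ⇒  ω_c = 21/32
  ⇒ ω_c²/ω_r² = 21/32
Coupling ω_r² = ω_s¹ ⇒ overall = 30/11 × 21/32 = 315/176

315/176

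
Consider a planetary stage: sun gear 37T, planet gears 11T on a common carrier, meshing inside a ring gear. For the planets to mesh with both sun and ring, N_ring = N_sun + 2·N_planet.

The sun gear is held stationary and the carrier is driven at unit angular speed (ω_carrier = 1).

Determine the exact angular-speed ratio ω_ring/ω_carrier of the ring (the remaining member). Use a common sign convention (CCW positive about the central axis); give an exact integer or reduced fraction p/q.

96/59

N_ring = 37 + 2·11 = 59
37(ω_s−ω_c) = −59(ω_r−ω_c),  ω_s=0, ω_c=1
ω_r = 1 − (37/59)(0−1) = 96/59
ω_r/ω_c = 96/59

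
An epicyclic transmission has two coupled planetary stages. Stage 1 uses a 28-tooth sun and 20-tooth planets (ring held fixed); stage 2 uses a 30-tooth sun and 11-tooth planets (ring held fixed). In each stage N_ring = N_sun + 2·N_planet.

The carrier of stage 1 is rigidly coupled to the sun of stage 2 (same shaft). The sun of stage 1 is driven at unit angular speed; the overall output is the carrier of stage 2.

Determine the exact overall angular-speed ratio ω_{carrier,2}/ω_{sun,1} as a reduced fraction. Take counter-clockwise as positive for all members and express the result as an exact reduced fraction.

Stage 1: N_ring = 28 + 2·20 = 68
Stage 1: 28(ω_s−ω_c) = −68(ω_r−ω_c),  ω_r=0, ω_s=1
Stage 1: 28(1−ω_c) = −68(0−ω_c)  ⇒  96ω_c = 28  ⇒  ω_c = 7/24
  ⇒ ω_c¹/ω_s¹ = 7/24
Stage 2: N_ring = 30 + 2·11 = 52
Stage 2: 30(ω_s−ω_c) = −52(ω_r−ω_c),  ω_r=0, ω_s=1
Stage 2: 30(1−ω_c) = −52(0−ω_c)  ⇒  82ω_c = 30  ⇒  ω_c = 15/41
  ⇒ ω_c²/ω_s² = 15/41
Coupling ω_s² = ω_c¹ ⇒ overall = 7/24 × 15/41 = 35/328

35/328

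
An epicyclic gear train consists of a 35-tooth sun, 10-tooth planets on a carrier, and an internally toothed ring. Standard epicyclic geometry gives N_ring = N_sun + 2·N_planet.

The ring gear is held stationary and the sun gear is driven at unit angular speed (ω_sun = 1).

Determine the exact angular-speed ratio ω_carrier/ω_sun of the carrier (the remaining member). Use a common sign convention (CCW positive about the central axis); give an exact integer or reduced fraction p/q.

N_ring = 35 + 2·10 = 55
35(ω_s−ω_c) = −55(ω_r−ω_c),  ω_r=0, ω_s=1
35(1−ω_c) = −55(0−ω_c)  ⇒  90ω_c = 35  ⇒  ω_c = 7/18
ω_c/ω_s = 7/18

7/18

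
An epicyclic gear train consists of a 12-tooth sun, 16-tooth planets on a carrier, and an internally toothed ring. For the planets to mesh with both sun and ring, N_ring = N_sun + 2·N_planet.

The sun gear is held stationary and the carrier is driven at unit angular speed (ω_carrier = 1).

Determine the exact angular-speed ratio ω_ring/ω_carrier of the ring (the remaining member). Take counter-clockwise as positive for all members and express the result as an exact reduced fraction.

N_ring = 12 + 2·16 = 44
12(ω_s−ω_c) = −44(ω_r−ω_c),  ω_s=0, ω_c=1
ω_r = 1 − (12/44)(0−1) = 14/11
ω_r/ω_c = 14/11

14/11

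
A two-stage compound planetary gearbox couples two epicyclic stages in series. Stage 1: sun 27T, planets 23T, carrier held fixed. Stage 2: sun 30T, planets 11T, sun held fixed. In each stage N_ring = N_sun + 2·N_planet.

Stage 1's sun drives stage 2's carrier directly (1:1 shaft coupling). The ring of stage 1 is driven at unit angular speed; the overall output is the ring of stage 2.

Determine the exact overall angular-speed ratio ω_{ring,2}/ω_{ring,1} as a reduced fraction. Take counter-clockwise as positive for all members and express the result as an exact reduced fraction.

Stage 1: N_ring = 27 + 2·23 = 73
Stage 1: 27(ω_s−ω_c) = −73(ω_r−ω_c),  ω_c=0, ω_r=1
Stage 1: ω_s = 0 − (73/27)(1−0) = -73/27
  ⇒ ω_s¹/ω_r¹ = -73/27
Stage 2: N_ring = 30 + 2·11 = 52
Stage 2: 30(ω_s−ω_c) = −52(ω_r−ω_c),  ω_s=0, ω_c=1
Stage 2: ω_r = 1 − (30/52)(0−1) = 41/26
  ⇒ ω_r²/ω_c² = 41/26
Coupling ω_c² = ω_s¹ ⇒ overall = -73/27 × 41/26 = -2993/702

-2993/702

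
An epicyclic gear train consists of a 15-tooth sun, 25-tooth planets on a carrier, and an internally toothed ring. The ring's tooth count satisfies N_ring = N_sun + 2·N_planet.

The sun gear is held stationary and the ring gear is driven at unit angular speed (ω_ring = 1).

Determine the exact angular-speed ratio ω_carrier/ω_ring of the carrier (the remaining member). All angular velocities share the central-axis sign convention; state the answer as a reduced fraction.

13/16

N_ring = 15 + 2·25 = 65
15(ω_s−ω_c) = −65(ω_r−ω_c),  ω_s=0, ω_r=1
15(0−ω_c) = −65(1−ω_c)  ⇒  80ω_c = 65  ⇒  ω_c = 13/16
ω_c/ω_r = 13/16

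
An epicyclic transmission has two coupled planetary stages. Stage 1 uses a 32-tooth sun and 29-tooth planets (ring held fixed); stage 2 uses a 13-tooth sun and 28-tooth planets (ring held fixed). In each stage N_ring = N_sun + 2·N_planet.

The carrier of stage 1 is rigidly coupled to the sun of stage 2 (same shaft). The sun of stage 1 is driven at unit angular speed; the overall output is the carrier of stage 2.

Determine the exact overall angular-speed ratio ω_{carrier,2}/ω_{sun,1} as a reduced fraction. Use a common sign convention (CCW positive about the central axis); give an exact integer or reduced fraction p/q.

Stage 1: N_ring = 32 + 2·29 = 90
Stage 1: 32(ω_s−ω_c) = −90(ω_r−ω_c),  ω_r=0, ω_s=1
Stage 1: 32(1−ω_c) = −90(0−ω_c)  ⇒  122ω_c = 32  ⇒  ω_c = 16/61
  ⇒ ω_c¹/ω_s¹ = 16/61
Stage 2: N_ring = 13 + 2·28 = 69
Stage 2: 13(ω_s−ω_c) = −69(ω_r−ω_c),  ω_r=0, ω_s=1
Stage 2: 13(1−ω_c) = −69(0−ω_c)  ⇒  82ω_c = 13  ⇒  ω_c = 13/82
  ⇒ ω_c²/ω_s² = 13/82
Coupling ω_s² = ω_c¹ ⇒ overall = 16/61 × 13/82 = 104/2501

104/2501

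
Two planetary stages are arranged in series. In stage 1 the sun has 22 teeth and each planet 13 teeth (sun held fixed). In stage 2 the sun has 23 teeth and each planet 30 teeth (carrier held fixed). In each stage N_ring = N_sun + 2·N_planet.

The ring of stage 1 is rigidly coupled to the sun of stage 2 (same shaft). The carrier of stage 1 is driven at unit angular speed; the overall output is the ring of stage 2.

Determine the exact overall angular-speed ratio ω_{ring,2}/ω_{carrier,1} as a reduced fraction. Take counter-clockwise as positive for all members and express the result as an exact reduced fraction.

-805/1992

Stage 1: N_ring = 22 + 2·13 = 48
Stage 1: 22(ω_s−ω_c) = −48(ω_r−ω_c),  ω_s=0, ω_c=1
Stage 1: ω_r = 1 − (22/48)(0−1) = 35/24
  ⇒ ω_r¹/ω_c¹ = 35/24
Stage 2: N_ring = 23 + 2·30 = 83
Stage 2: 23(ω_s−ω_c) = −83(ω_r−ω_c),  ω_c=0, ω_s=1
Stage 2: ω_r = 0 − (23/83)(1−0) = -23/83
  ⇒ ω_r²/ω_s² = -23/83
Coupling ω_s² = ω_r¹ ⇒ overall = 35/24 × -23/83 = -805/1992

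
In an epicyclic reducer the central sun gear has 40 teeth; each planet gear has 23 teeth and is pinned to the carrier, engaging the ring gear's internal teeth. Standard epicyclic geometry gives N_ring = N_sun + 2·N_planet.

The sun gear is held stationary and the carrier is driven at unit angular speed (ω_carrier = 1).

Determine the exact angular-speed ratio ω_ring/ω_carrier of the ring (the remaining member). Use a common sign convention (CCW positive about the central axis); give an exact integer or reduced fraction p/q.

63/43

N_ring = 40 + 2·23 = 86
40(ω_s−ω_c) = −86(ω_r−ω_c),  ω_s=0, ω_c=1
ω_r = 1 − (40/86)(0−1) = 63/43
ω_r/ω_c = 63/43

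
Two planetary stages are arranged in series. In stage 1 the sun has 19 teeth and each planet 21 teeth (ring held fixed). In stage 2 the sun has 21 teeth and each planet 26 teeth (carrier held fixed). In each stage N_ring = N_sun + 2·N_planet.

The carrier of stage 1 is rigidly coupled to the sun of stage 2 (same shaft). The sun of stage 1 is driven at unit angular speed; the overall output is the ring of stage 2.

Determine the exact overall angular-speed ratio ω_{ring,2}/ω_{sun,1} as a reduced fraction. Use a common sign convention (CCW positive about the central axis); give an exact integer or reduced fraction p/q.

-399/5840

Stage 1: N_ring = 19 + 2·21 = 61
Stage 1: 19(ω_s−ω_c) = −61(ω_r−ω_c),  ω_r=0, ω_s=1
Stage 1: 19(1−ω_c) = −61(0−ω_c)  ⇒  80ω_c = 19  ⇒  ω_c = 19/80
  ⇒ ω_c¹/ω_s¹ = 19/80
Stage 2: N_ring = 21 + 2·26 = 73
Stage 2: 21(ω_s−ω_c) = −73(ω_r−ω_c),  ω_c=0, ω_s=1
Stage 2: ω_r = 0 − (21/73)(1−0) = -21/73
  ⇒ ω_r²/ω_s² = -21/73
Coupling ω_s² = ω_c¹ ⇒ overall = 19/80 × -21/73 = -399/5840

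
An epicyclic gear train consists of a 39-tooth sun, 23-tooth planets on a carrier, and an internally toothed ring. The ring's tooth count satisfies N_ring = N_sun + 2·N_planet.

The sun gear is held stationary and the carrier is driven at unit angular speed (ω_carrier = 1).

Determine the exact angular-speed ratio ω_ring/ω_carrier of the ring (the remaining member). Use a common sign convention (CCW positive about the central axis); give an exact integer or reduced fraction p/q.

N_ring = 39 + 2·23 = 85
39(ω_s−ω_c) = −85(ω_r−ω_c),  ω_s=0, ω_c=1
ω_r = 1 − (39/85)(0−1) = 124/85
ω_r/ω_c = 124/85

124/85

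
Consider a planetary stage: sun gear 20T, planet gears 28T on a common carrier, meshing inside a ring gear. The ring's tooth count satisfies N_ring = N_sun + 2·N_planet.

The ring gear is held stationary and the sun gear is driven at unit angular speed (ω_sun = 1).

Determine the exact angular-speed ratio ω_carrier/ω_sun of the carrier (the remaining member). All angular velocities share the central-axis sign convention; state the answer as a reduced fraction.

N_ring = 20 + 2·28 = 76
20(ω_s−ω_c) = −76(ω_r−ω_c),  ω_r=0, ω_s=1
20(1−ω_c) = −76(0−ω_c)  ⇒  96ω_c = 20  ⇒  ω_c = 5/24
ω_c/ω_s = 5/24

5/24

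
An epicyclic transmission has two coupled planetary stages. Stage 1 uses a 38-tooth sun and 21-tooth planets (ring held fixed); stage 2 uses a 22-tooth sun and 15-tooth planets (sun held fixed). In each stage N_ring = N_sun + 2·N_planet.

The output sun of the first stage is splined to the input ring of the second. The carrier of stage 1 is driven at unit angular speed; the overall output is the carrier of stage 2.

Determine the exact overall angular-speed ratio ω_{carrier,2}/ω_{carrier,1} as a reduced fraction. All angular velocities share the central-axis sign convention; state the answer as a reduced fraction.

Stage 1: N_ring = 38 + 2·21 = 80
Stage 1: 38(ω_s−ω_c) = −80(ω_r−ω_c),  ω_r=0, ω_c=1
Stage 1: ω_s = 1 − (80/38)(0−1) = 59/19
  ⇒ ω_s¹/ω_c¹ = 59/19
Stage 2: N_ring = 22 + 2·15 = 52
Stage 2: 22(ω_s−ω_c) = −52(ω_r−ω_c),  ω_s=0, ω_r=1
Stage 2: 22(0−ω_c) = −52(1−ω_c)  ⇒  74ω_c = 52  ⇒  ω_c = 26/37
  ⇒ ω_c²/ω_r² = 26/37
Coupling ω_r² = ω_s¹ ⇒ overall = 59/19 × 26/37 = 1534/703

1534/703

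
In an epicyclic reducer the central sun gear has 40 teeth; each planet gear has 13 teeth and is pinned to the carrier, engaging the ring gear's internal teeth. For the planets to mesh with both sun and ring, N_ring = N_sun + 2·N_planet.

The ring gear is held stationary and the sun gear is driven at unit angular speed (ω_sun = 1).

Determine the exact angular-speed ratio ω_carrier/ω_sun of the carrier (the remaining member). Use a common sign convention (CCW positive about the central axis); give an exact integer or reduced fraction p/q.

N_ring = 40 + 2·13 = 66
40(ω_s−ω_c) = −66(ω_r−ω_c),  ω_r=0, ω_s=1
40(1−ω_c) = −66(0−ω_c)  ⇒  106ω_c = 40  ⇒  ω_c = 20/53
ω_c/ω_s = 20/53

20/53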